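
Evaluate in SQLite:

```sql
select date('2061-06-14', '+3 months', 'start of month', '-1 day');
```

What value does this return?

2061-08-31

Adding +3 months to 2061-06-14 gives 2061-09-14.
`start of month` rewinds 2061-09-14 to 2061-09-01.
Going back 1 day from 2061-09-01 reaches 2061-08-31 (last day of August, 31 days).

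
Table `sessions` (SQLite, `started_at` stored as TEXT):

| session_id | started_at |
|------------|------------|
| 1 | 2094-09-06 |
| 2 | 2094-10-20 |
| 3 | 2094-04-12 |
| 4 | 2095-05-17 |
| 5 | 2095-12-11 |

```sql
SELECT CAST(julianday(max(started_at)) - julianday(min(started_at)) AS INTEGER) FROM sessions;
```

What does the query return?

MIN = 2094-04-12, MAX = 2095-12-11.
18 days remain in April 2094 after the 12th (30 − 12).
Full months from May 2094 through November 2095 contribute their day counts.
Then 11 days into December 2095.
Total: 18 + 31 + 30 + 31 + 31 + 30 + 31 + 30 + 31 + 31 + 28 + 31 + 30 + 31 + 30 + 31 + 31 + 30 + 31 + 30 + 11 = 608.

608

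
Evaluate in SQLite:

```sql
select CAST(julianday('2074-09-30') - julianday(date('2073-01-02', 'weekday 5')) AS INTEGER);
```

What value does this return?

`weekday 5` advances to the next Friday; 2073-01-02 is a Monday, so it moves forward to 2073-01-06.
25 days remain in January 2073 after the 6th (31 − 6).
Full months from February 2073 through August 2074 contribute their day counts.
Then 30 days into September 2074.
Total: 25 + 28 + 31 + 30 + 31 + 30 + 31 + 31 + 30 + 31 + 30 + 31 + 31 + 28 + 31 + 30 + 31 + 30 + 31 + 31 + 30 = 632.

632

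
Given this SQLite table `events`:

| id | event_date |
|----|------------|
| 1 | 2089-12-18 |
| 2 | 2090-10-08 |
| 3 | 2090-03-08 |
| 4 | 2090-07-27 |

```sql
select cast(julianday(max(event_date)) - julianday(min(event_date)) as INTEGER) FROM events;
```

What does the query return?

MIN = 2089-12-18, MAX = 2090-10-08.
13 days remain in December 2089 after the 18th (31 − 18).
Full months from January 2090 through September 2090 contribute their day counts.
Then 8 days into October 2090.
Total: 13 + 31 + 28 + 31 + 30 + 31 + 30 + 31 + 31 + 30 + 8 = 294.

294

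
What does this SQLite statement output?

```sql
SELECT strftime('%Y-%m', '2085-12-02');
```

2085-12

`%Y-%m` extracts the year-month: 2085-12.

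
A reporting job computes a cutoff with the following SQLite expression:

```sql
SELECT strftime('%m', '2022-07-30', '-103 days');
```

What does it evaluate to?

04

First apply '-103 days': 2022-07-30 → 2022-04-18.
`%m` extracts the 2-digit month (01-12): 04.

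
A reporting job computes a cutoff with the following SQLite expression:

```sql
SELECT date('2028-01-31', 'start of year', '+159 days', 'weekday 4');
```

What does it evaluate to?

`start of year` rewinds 2028-01-31 to 2028-01-01.
Applying '+159 days' to 2028-01-01: counting 159 days forward gives 2028-06-08.
`weekday 4` advances to the next Thursday; 2028-06-08 is already a Thursday, so it stays at 2028-06-08.

2028-06-08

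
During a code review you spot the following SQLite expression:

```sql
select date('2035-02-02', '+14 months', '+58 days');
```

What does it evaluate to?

2036-05-30

Adding +14 months to 2035-02-02 gives 2036-04-02.
Applying '+58 days' to 2036-04-02: counting 58 days forward gives 2036-05-30.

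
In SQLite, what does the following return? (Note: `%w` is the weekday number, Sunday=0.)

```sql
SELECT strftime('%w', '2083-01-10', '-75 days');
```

2

First apply '-75 days': 2083-01-10 → 2082-10-27.
2082-10-27 is a Tuesday; with Sunday=0 that is 2.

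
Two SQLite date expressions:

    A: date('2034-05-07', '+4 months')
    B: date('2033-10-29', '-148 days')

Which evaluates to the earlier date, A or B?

A = 2034-09-07.
B = 2033-06-03.
B is earlier.

B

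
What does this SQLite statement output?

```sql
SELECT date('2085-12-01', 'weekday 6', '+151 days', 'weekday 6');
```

2086-05-04

`weekday 6` advances to the next Saturday; 2085-12-01 is already a Saturday, so it stays at 2085-12-01.
Applying '+151 days' to 2085-12-01: counting 151 days forward gives 2086-05-01.
`weekday 6` advances to the next Saturday; 2086-05-01 is a Wednesday, so it moves forward to 2086-05-04.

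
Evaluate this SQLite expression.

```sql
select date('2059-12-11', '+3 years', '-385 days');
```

Adding +3 years to 2059-12-11 gives 2062-12-11.
Applying '-385 days' to 2062-12-11: counting 385 days back gives 2061-11-21.

2061-11-21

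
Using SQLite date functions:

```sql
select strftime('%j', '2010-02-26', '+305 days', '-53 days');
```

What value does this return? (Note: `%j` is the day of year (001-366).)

309

First apply '+305 days', '-53 days': 2010-02-26 → 2010-11-05.
Day-of-year for 2010-11-05: days since 2010-01-01 inclusive = 309, zero-padded to 309.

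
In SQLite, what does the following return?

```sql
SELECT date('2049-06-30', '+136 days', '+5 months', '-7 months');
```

Applying '+136 days' to 2049-06-30: counting 136 days forward gives 2049-11-13.
Adding +5 months to 2049-11-13 gives 2050-04-13.
Adding -7 months to 2050-04-13 gives 2049-09-13.

2049-09-13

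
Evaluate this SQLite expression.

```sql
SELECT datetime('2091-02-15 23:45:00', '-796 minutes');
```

2091-02-15 10:29:00

796 minutes = 13h 16m; -796 minutes from 2091-02-15 23:45:00 is 2091-02-15 10:29:00.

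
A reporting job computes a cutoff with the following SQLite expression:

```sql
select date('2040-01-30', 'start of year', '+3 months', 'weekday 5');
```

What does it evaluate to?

`start of year` rewinds 2040-01-30 to 2040-01-01.
Adding +3 months to 2040-01-01 gives 2040-04-01.
`weekday 5` advances to the next Friday; 2040-04-01 is a Sunday, so it moves forward to 2040-04-06.

2040-04-06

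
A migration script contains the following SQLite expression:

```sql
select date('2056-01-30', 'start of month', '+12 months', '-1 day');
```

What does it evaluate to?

2056-12-31

`start of month` rewinds 2056-01-30 to 2056-01-01.
Adding +12 months to 2056-01-01 gives 2057-01-01.
Going back 1 day from 2057-01-01 reaches 2056-12-31 (last day of December, 31 days).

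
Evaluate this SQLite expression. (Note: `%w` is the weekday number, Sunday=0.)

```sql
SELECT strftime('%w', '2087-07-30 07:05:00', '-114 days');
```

1

First apply '-114 days': 2087-07-30 07:05:00 → 2087-04-07 07:05:00.
2087-04-07 is a Monday; with Sunday=0 that is 1.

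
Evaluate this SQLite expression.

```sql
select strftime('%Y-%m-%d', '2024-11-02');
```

`%Y-%m-%d` extracts the ISO date: 2024-11-02.

2024-11-02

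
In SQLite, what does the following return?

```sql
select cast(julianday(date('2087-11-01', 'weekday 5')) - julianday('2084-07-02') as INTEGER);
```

1223

`weekday 5` advances to the next Friday; 2087-11-01 is a Saturday, so it moves forward to 2087-11-07.
29 days remain in July 2084 after the 2nd (31 − 2).
Full months from August 2084 through October 2087 contribute their day counts.
Then 7 days into November 2087.
Total: 29 + 31 + 30 + 31 + 30 + 31 + 31 + 28 + 31 + 30 + 31 + 30 + 31 + 31 + 30 + 31 + 30 + 31 + 31 + 28 + 31 + 30 + 31 + 30 + 31 + 31 + 30 + 31 + 30 + 31 + 31 + 28 + 31 + 30 + 31 + 30 + 31 + 31 + 30 + 31 + 7 = 1223.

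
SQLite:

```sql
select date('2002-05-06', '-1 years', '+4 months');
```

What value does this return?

Adding -1 year to 2002-05-06 gives 2001-05-06.
Adding +4 months to 2001-05-06 gives 2001-09-06.

2001-09-06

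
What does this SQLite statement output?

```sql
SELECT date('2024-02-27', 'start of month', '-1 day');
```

`start of month` rewinds 2024-02-27 to 2024-02-01.
Going back 1 day from 2024-02-01 reaches 2024-01-31 (last day of January, 31 days).

2024-01-31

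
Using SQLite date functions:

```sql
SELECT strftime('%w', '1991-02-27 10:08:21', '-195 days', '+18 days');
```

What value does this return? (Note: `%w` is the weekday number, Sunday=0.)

1

First apply '-195 days', '+18 days': 1991-02-27 10:08:21 → 1990-09-03 10:08:21.
1990-09-03 is a Monday; with Sunday=0 that is 1.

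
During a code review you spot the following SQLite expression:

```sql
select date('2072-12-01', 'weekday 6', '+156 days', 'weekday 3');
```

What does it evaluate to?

2073-05-10

`weekday 6` advances to the next Saturday; 2072-12-01 is a Thursday, so it moves forward to 2072-12-03.
Applying '+156 days' to 2072-12-03: counting 156 days forward gives 2073-05-08.
`weekday 3` advances to the next Wednesday; 2073-05-08 is a Monday, so it moves forward to 2073-05-10.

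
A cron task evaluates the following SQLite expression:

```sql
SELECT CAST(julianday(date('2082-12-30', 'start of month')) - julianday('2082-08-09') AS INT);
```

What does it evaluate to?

`start of month` rewinds 2082-12-30 to 2082-12-01.
22 days remain in August 2082 after the 9th (31 − 9).
September 2082: 30 days.
October 2082: 31 days.
November 2082: 30 days.
Then 1 day into December 2082.
Total: 22 + 30 + 31 + 30 + 1 = 114.

114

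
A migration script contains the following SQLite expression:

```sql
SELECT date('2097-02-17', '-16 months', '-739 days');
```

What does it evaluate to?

2093-10-08

Adding -16 months to 2097-02-17 gives 2095-10-17.
Applying '-739 days' to 2095-10-17: counting 739 days back gives 2093-10-08.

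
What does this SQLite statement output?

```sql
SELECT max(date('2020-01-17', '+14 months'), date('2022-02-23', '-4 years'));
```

2021-03-17

date('2020-01-17', '+14 months') → 2021-03-17.
date('2022-02-23', '-4 years') → 2018-02-23.
Later of the two is 2021-03-17.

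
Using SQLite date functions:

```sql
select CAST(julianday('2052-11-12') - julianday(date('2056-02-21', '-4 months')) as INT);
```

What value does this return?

-1073

Adding -4 months to 2056-02-21 gives 2055-10-21.
18 days remain in November 2052 after the 12th (30 − 12).
Full months from December 2052 through September 2055 contribute their day counts.
Then 21 days into October 2055.
Total: 18 + 31 + 31 + 28 + 31 + 30 + 31 + 30 + 31 + 31 + 30 + 31 + 30 + 31 + 31 + 28 + 31 + 30 + 31 + 30 + 31 + 31 + 30 + 31 + 30 + 31 + 31 + 28 + 31 + 30 + 31 + 30 + 31 + 31 + 30 + 21 = 1073.
The subtraction is earlier − later, so the result is −1073 → -1073.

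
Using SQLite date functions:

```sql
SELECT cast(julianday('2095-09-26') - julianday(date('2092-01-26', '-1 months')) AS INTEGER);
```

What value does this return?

1370

Adding -1 month to 2092-01-26 gives 2091-12-26.
5 days remain in December 2091 after the 26th (31 − 26).
Full months from January 2092 through August 2095 contribute their day counts.
Then 26 days into September 2095.
Total: 5 + 31 + 29 + 31 + 30 + 31 + 30 + 31 + 31 + 30 + 31 + 30 + 31 + 31 + 28 + 31 + 30 + 31 + 30 + 31 + 31 + 30 + 31 + 30 + 31 + 31 + 28 + 31 + 30 + 31 + 30 + 31 + 31 + 30 + 31 + 30 + 31 + 31 + 28 + 31 + 30 + 31 + 30 + 31 + 31 + 26 = 1370.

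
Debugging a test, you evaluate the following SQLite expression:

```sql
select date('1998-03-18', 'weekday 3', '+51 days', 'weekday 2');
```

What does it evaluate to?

1998-05-12

`weekday 3` advances to the next Wednesday; 1998-03-18 is already a Wednesday, so it stays at 1998-03-18.
Applying '+51 days' to 1998-03-18: counting 51 days forward gives 1998-05-08.
`weekday 2` advances to the next Tuesday; 1998-05-08 is a Friday, so it moves forward to 1998-05-12.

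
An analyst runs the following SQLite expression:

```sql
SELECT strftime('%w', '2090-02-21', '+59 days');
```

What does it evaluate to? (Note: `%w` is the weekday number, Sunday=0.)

First apply '+59 days': 2090-02-21 → 2090-04-21.
2090-04-21 is a Friday; with Sunday=0 that is 5.

5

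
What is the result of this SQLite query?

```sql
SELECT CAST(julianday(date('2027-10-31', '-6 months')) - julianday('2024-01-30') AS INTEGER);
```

1187

Adding -6 months to 2027-10-31 targets 2027-04-31. April 2027 has only 30 days, so SQLite normalizes the 1-day overflow forward to 2027-05-01.
1 day remains in January 2024 after the 30th (31 − 30).
Full months from February 2024 through April 2027 contribute their day counts.
Then 1 day into May 2027.
Total: 1 + 29 + 31 + 30 + 31 + 30 + 31 + 31 + 30 + 31 + 30 + 31 + 31 + 28 + 31 + 30 + 31 + 30 + 31 + 31 + 30 + 31 + 30 + 31 + 31 + 28 + 31 + 30 + 31 + 30 + 31 + 31 + 30 + 31 + 30 + 31 + 31 + 28 + 31 + 30 + 1 = 1187.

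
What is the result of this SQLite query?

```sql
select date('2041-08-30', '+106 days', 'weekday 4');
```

Applying '+106 days' to 2041-08-30: counting 106 days forward gives 2041-12-14.
`weekday 4` advances to the next Thursday; 2041-12-14 is a Saturday, so it moves forward to 2041-12-19.

2041-12-19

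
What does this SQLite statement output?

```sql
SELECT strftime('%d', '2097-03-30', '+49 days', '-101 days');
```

First apply '+49 days', '-101 days': 2097-03-30 → 2097-02-06.
`%d` extracts the 2-digit day of month: 06.

06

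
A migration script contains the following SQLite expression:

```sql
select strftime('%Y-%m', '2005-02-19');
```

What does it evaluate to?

2005-02

`%Y-%m` extracts the year-month: 2005-02.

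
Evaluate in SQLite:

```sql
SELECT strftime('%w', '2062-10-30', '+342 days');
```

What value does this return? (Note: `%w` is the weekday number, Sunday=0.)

First apply '+342 days': 2062-10-30 → 2063-10-07.
2063-10-07 is a Sunday; with Sunday=0 that is 0.

0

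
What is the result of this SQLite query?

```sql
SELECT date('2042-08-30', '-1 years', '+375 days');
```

Adding -1 year to 2042-08-30 gives 2041-08-30.
Applying '+375 days' to 2041-08-30: counting 375 days forward gives 2042-09-09.

2042-09-09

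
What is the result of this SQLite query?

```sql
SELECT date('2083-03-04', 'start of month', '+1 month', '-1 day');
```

`start of month` rewinds 2083-03-04 to 2083-03-01.
Adding +1 month to 2083-03-01 gives 2083-04-01.
Going back 1 day from 2083-04-01 reaches 2083-03-31 (last day of March, 31 days).

2083-03-31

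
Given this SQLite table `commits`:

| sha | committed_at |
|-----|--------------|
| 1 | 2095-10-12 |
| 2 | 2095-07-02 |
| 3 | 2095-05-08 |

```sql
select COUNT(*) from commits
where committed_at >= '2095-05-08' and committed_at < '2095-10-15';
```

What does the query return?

Rows in [2095-05-08, 2095-10-15): 2095-10-12, 2095-07-02, 2095-05-08 → 3 rows.

3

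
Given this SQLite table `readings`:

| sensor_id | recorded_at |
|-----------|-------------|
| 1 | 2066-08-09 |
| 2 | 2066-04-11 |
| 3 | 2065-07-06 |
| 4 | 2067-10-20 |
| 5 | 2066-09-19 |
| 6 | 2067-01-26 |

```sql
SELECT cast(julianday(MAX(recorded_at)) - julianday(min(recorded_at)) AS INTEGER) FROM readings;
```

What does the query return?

836

MIN = 2065-07-06, MAX = 2067-10-20.
25 days remain in July 2065 after the 6th (31 − 6).
Full months from August 2065 through September 2067 contribute their day counts.
Then 20 days into October 2067.
Total: 25 + 31 + 30 + 31 + 30 + 31 + 31 + 28 + 31 + 30 + 31 + 30 + 31 + 31 + 30 + 31 + 30 + 31 + 31 + 28 + 31 + 30 + 31 + 30 + 31 + 31 + 30 + 20 = 836.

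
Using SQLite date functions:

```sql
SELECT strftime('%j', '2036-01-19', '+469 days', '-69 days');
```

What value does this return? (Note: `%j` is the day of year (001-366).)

053

First apply '+469 days', '-69 days': 2036-01-19 → 2037-02-22.
Day-of-year for 2037-02-22: days since 2037-01-01 inclusive = 53, zero-padded to 053.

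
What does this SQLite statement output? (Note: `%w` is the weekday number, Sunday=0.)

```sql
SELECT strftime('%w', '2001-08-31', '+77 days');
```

First apply '+77 days': 2001-08-31 → 2001-11-16.
2001-11-16 is a Friday; with Sunday=0 that is 5.

5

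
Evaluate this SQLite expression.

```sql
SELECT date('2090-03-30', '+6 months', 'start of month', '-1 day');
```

2090-08-31

Adding +6 months to 2090-03-30 gives 2090-09-30.
`start of month` rewinds 2090-09-30 to 2090-09-01.
Going back 1 day from 2090-09-01 reaches 2090-08-31 (last day of August, 31 days).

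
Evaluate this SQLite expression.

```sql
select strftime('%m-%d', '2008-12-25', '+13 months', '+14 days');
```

First apply '+13 months', '+14 days': 2008-12-25 → 2010-02-08.
`%m-%d` extracts the month-day: 02-08.

02-08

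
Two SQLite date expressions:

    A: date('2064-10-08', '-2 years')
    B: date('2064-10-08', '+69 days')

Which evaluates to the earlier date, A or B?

A = 2062-10-08.
B = 2064-12-16.
A is earlier.

A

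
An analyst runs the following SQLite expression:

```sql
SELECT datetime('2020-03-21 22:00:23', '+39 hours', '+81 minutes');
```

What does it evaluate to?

2020-03-23 14:21:23

+39 hours from 2020-03-21 22:00:23 is 2020-03-23 13:00:23 (crosses midnight).
81 minutes = 1h 21m; +81 minutes from 2020-03-23 13:00:23 is 2020-03-23 14:21:23.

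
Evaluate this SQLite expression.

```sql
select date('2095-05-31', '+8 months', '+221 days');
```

Adding +8 months to 2095-05-31 gives 2096-01-31.
Applying '+221 days' to 2096-01-31: counting 221 days forward gives 2096-09-08.

2096-09-08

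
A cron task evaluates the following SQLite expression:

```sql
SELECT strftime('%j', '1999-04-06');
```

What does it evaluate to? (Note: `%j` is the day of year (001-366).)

096

Day-of-year for 1999-04-06: days since 1999-01-01 inclusive = 96, zero-padded to 096.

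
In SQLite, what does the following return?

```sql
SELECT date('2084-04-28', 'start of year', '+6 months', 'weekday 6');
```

2084-07-01

`start of year` rewinds 2084-04-28 to 2084-01-01.
Adding +6 months to 2084-01-01 gives 2084-07-01.
`weekday 6` advances to the next Saturday; 2084-07-01 is already a Saturday, so it stays at 2084-07-01.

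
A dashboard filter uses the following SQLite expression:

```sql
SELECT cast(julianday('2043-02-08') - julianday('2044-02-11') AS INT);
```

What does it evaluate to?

20 days remain in February 2043 after the 8th (28 − 8).
Full months from March 2043 through January 2044 contribute their day counts.
Then 11 days into February 2044.
Total: 20 + 31 + 30 + 31 + 30 + 31 + 31 + 30 + 31 + 30 + 31 + 31 + 11 = 368.
The subtraction is earlier − later, so the result is −368 → -368.

-368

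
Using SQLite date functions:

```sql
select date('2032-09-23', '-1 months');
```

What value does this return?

2032-08-23

Adding -1 month to 2032-09-23 gives 2032-08-23.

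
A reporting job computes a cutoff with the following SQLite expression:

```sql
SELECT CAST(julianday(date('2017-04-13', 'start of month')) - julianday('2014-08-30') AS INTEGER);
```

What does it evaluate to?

945

`start of month` rewinds 2017-04-13 to 2017-04-01.
1 day remains in August 2014 after the 30th (31 − 30).
Full months from September 2014 through March 2017 contribute their day counts.
Then 1 day into April 2017.
Total: 1 + 30 + 31 + 30 + 31 + 31 + 28 + 31 + 30 + 31 + 30 + 31 + 31 + 30 + 31 + 30 + 31 + 31 + 29 + 31 + 30 + 31 + 30 + 31 + 31 + 30 + 31 + 30 + 31 + 31 + 28 + 31 + 1 = 945.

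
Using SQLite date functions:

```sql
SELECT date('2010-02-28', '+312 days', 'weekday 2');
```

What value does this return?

2011-01-11

Applying '+312 days' to 2010-02-28: counting 312 days forward gives 2011-01-06.
`weekday 2` advances to the next Tuesday; 2011-01-06 is a Thursday, so it moves forward to 2011-01-11.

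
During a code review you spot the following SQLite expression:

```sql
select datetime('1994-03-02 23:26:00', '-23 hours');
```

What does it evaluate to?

1994-03-02 00:26:00

-23 hours from 1994-03-02 23:26:00 is 1994-03-02 00:26:00.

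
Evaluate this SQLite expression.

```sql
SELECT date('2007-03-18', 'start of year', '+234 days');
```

2007-08-23

`start of year` rewinds 2007-03-18 to 2007-01-01.
Applying '+234 days' to 2007-01-01: counting 234 days forward gives 2007-08-23.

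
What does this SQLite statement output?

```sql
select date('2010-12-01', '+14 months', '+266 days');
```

Adding +14 months to 2010-12-01 gives 2012-02-01.
Applying '+266 days' to 2012-02-01: counting 266 days forward gives 2012-10-24.

2012-10-24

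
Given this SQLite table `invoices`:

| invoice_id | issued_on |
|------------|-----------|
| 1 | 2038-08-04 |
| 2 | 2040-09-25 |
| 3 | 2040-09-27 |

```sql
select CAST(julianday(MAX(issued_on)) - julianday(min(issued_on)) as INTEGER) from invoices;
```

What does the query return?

MIN = 2038-08-04, MAX = 2040-09-27.
27 days remain in August 2038 after the 4th (31 − 4).
Full months from September 2038 through August 2040 contribute their day counts.
Then 27 days into September 2040.
Total: 27 + 30 + 31 + 30 + 31 + 31 + 28 + 31 + 30 + 31 + 30 + 31 + 31 + 30 + 31 + 30 + 31 + 31 + 29 + 31 + 30 + 31 + 30 + 31 + 31 + 27 = 785.

785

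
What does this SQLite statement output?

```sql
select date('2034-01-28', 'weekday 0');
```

2034-01-29

`weekday 0` advances to the next Sunday; 2034-01-28 is a Saturday, so it moves forward to 2034-01-29.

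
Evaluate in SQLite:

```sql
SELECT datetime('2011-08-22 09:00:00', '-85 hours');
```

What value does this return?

-85 hours from 2011-08-22 09:00:00 is 2011-08-18 20:00:00 (crosses midnight).

2011-08-18 20:00:00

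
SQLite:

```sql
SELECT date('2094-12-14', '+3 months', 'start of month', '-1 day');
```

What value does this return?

Adding +3 months to 2094-12-14 gives 2095-03-14.
`start of month` rewinds 2095-03-14 to 2095-03-01.
Going back 1 day from 2095-03-01 reaches 2095-02-28 (last day of February, 28 days).

2095-02-28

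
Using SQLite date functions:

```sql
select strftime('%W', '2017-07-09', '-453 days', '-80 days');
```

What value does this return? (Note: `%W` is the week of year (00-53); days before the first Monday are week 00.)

03

First apply '-453 days', '-80 days': 2017-07-09 → 2016-01-23.
2016-01-23 is a Saturday. SQLite's %W counts Mondays since the year started; the result is 03.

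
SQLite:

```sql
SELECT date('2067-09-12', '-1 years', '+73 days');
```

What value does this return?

2066-11-24

Adding -1 year to 2067-09-12 gives 2066-09-12.
Applying '+73 days' to 2066-09-12: counting 73 days forward gives 2066-11-24.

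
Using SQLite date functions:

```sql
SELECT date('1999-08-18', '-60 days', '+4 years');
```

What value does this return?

Applying '-60 days' to 1999-08-18: counting 60 days back gives 1999-06-19.
Adding +4 years to 1999-06-19 gives 2003-06-19.

2003-06-19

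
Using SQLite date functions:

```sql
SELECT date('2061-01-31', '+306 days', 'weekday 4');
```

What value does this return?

2061-12-08

Applying '+306 days' to 2061-01-31: counting 306 days forward gives 2061-12-03.
`weekday 4` advances to the next Thursday; 2061-12-03 is a Saturday, so it moves forward to 2061-12-08.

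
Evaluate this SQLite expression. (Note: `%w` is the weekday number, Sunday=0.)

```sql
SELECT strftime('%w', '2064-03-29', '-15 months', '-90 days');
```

First apply '-15 months', '-90 days': 2064-03-29 → 2062-09-30.
2062-09-30 is a Saturday; with Sunday=0 that is 6.

6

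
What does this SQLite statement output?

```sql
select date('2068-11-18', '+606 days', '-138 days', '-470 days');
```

Applying '+606 days' to 2068-11-18: counting 606 days forward gives 2070-07-17.
Applying '-138 days' to 2070-07-17: counting 138 days back gives 2070-03-01.
Applying '-470 days' to 2070-03-01: counting 470 days back gives 2068-11-16.

2068-11-16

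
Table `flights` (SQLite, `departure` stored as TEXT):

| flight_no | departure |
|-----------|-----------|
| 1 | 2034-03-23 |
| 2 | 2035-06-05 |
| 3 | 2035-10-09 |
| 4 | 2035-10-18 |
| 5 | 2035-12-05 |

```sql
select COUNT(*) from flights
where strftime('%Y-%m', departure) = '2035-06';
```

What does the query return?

Rows with year-month 2035-06: 2035-06-05 → 1.

1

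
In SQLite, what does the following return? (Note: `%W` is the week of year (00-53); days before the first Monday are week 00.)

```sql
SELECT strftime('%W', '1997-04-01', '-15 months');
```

First apply '-15 months': 1997-04-01 → 1996-01-01.
1996-01-01 is a Monday. SQLite's %W counts Mondays since the year started; the result is 01.

01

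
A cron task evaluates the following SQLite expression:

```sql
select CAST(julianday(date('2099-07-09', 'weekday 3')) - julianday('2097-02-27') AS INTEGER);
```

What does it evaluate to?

`weekday 3` advances to the next Wednesday; 2099-07-09 is a Thursday, so it moves forward to 2099-07-15.
1 day remains in February 2097 after the 27th (28 − 27).
Full months from March 2097 through June 2099 contribute their day counts.
Then 15 days into July 2099.
Total: 1 + 31 + 30 + 31 + 30 + 31 + 31 + 30 + 31 + 30 + 31 + 31 + 28 + 31 + 30 + 31 + 30 + 31 + 31 + 30 + 31 + 30 + 31 + 31 + 28 + 31 + 30 + 31 + 30 + 15 = 868.

868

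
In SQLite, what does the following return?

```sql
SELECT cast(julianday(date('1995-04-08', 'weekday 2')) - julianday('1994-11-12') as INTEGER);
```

`weekday 2` advances to the next Tuesday; 1995-04-08 is a Saturday, so it moves forward to 1995-04-11.
18 days remain in November 1994 after the 12th (30 − 12).
December 1994: 31 days.
January 1995: 31 days.
February 1995: 28 days.
March 1995: 31 days.
Then 11 days into April 1995.
Total: 18 + 31 + 31 + 28 + 31 + 11 = 150.

150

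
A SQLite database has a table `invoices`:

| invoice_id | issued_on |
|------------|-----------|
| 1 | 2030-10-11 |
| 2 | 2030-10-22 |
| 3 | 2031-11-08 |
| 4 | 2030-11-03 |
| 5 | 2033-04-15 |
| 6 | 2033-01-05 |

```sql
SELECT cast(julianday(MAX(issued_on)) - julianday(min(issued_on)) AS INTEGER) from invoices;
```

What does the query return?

917

MIN = 2030-10-11, MAX = 2033-04-15.
20 days remain in October 2030 after the 11th (31 − 11).
Full months from November 2030 through March 2033 contribute their day counts.
Then 15 days into April 2033.
Total: 20 + 30 + 31 + 31 + 28 + 31 + 30 + 31 + 30 + 31 + 31 + 30 + 31 + 30 + 31 + 31 + 29 + 31 + 30 + 31 + 30 + 31 + 31 + 30 + 31 + 30 + 31 + 31 + 28 + 31 + 15 = 917.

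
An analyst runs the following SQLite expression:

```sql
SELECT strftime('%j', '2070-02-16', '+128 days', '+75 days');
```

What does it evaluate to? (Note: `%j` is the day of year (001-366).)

First apply '+128 days', '+75 days': 2070-02-16 → 2070-09-07.
Day-of-year for 2070-09-07: days since 2070-01-01 inclusive = 250, zero-padded to 250.

250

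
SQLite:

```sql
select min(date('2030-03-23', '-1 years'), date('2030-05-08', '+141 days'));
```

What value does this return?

date('2030-03-23', '-1 years') → 2029-03-23.
date('2030-05-08', '+141 days') → 2030-09-26.
Earlier of the two is 2029-03-23.

2029-03-23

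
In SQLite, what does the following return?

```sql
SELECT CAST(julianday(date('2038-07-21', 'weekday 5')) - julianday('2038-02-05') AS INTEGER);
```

168

`weekday 5` advances to the next Friday; 2038-07-21 is a Wednesday, so it moves forward to 2038-07-23.
23 days remain in February 2038 after the 5th (28 − 5).
March 2038: 31 days.
April 2038: 30 days.
May 2038: 31 days.
June 2038: 30 days.
Then 23 days into July 2038.
Total: 23 + 31 + 30 + 31 + 30 + 23 = 168.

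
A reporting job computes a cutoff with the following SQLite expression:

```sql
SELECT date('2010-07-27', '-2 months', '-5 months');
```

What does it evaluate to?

2009-12-27

Adding -2 months to 2010-07-27 gives 2010-05-27.
Adding -5 months to 2010-05-27 gives 2009-12-27.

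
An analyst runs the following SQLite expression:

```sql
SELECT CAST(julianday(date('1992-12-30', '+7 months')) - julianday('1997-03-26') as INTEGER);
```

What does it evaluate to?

Adding +7 months to 1992-12-30 gives 1993-07-30.
1 day remains in July 1993 after the 30th (31 − 30).
Full months from August 1993 through February 1997 contribute their day counts.
Then 26 days into March 1997.
Total: 1 + 31 + 30 + 31 + 30 + 31 + 31 + 28 + 31 + 30 + 31 + 30 + 31 + 31 + 30 + 31 + 30 + 31 + 31 + 28 + 31 + 30 + 31 + 30 + 31 + 31 + 30 + 31 + 30 + 31 + 31 + 29 + 31 + 30 + 31 + 30 + 31 + 31 + 30 + 31 + 30 + 31 + 31 + 28 + 26 = 1335.
The subtraction is earlier − later, so the result is −1335 → -1335.

-1335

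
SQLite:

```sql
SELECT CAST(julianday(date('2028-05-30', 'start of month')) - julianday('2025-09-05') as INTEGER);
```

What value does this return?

969

`start of month` rewinds 2028-05-30 to 2028-05-01.
25 days remain in September 2025 after the 5th (30 − 5).
Full months from October 2025 through April 2028 contribute their day counts.
Then 1 day into May 2028.
Total: 25 + 31 + 30 + 31 + 31 + 28 + 31 + 30 + 31 + 30 + 31 + 31 + 30 + 31 + 30 + 31 + 31 + 28 + 31 + 30 + 31 + 30 + 31 + 31 + 30 + 31 + 30 + 31 + 31 + 29 + 31 + 30 + 1 = 969.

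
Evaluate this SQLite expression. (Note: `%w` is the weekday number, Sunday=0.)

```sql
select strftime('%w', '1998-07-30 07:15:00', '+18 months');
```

First apply '+18 months': 1998-07-30 07:15:00 → 2000-01-30 07:15:00.
2000-01-30 is a Sunday; with Sunday=0 that is 0.

0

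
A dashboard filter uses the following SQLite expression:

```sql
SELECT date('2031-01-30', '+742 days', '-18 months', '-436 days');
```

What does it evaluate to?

2030-05-31

Applying '+742 days' to 2031-01-30: counting 742 days forward gives 2033-02-10.
Adding -18 months to 2033-02-10 gives 2031-08-10.
Applying '-436 days' to 2031-08-10: counting 436 days back gives 2030-05-31.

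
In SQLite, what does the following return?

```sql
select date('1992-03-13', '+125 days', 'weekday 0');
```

1992-07-19

Applying '+125 days' to 1992-03-13: counting 125 days forward gives 1992-07-16.
`weekday 0` advances to the next Sunday; 1992-07-16 is a Thursday, so it moves forward to 1992-07-19.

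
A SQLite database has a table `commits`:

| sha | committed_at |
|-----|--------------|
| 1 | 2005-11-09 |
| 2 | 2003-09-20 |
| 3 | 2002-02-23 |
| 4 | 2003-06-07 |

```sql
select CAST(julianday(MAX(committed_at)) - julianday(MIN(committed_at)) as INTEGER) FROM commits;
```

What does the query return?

1355

MIN = 2002-02-23, MAX = 2005-11-09.
5 days remain in February 2002 after the 23rd (28 − 23).
Full months from March 2002 through October 2005 contribute their day counts.
Then 9 days into November 2005.
Total: 5 + 31 + 30 + 31 + 30 + 31 + 31 + 30 + 31 + 30 + 31 + 31 + 28 + 31 + 30 + 31 + 30 + 31 + 31 + 30 + 31 + 30 + 31 + 31 + 29 + 31 + 30 + 31 + 30 + 31 + 31 + 30 + 31 + 30 + 31 + 31 + 28 + 31 + 30 + 31 + 30 + 31 + 31 + 30 + 31 + 9 = 1355.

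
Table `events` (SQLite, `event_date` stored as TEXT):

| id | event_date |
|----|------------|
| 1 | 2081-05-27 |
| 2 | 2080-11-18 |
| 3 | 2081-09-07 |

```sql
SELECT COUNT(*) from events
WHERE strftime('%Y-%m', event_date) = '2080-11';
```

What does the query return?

Rows with year-month 2080-11: 2080-11-18 → 1.

1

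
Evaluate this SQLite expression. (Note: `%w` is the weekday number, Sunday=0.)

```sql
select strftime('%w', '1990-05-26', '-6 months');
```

0

First apply '-6 months': 1990-05-26 → 1989-11-26.
1989-11-26 is a Sunday; with Sunday=0 that is 0.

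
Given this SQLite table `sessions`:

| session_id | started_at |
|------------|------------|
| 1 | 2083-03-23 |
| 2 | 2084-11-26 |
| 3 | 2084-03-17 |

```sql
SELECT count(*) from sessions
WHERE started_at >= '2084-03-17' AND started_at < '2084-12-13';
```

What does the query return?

Rows in [2084-03-17, 2084-12-13): 2084-11-26, 2084-03-17 → 2 rows.

2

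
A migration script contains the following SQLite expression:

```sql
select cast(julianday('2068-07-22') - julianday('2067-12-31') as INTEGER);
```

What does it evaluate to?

0 days remain in December 2067 after the 31st (31 − 31).
Full months from January 2068 through June 2068 contribute their day counts.
Then 22 days into July 2068.
Total: 0 + 31 + 29 + 31 + 30 + 31 + 30 + 22 = 204.

204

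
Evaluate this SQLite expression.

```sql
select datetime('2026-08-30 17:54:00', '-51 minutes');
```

2026-08-30 17:03:00

-51 minutes from 2026-08-30 17:54:00 is 2026-08-30 17:03:00.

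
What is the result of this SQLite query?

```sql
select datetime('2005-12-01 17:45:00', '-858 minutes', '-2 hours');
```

858 minutes = 14h 18m; -858 minutes from 2005-12-01 17:45:00 is 2005-12-01 03:27:00.
-2 hours from 2005-12-01 03:27:00 is 2005-12-01 01:27:00.

2005-12-01 01:27:00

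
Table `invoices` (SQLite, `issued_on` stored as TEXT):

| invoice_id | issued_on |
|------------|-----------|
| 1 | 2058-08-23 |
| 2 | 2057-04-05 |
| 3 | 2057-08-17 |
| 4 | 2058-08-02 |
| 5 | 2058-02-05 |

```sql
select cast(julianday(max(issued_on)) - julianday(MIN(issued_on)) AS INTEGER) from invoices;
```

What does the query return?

505

MIN = 2057-04-05, MAX = 2058-08-23.
25 days remain in April 2057 after the 5th (30 − 5).
Full months from May 2057 through July 2058 contribute their day counts.
Then 23 days into August 2058.
Total: 25 + 31 + 30 + 31 + 31 + 30 + 31 + 30 + 31 + 31 + 28 + 31 + 30 + 31 + 30 + 31 + 23 = 505.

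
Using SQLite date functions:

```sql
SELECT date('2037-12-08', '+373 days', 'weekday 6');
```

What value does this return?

2038-12-18

Applying '+373 days' to 2037-12-08: counting 373 days forward gives 2038-12-16.
`weekday 6` advances to the next Saturday; 2038-12-16 is a Thursday, so it moves forward to 2038-12-18.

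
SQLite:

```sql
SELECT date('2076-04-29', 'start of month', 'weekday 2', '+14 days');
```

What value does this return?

`start of month` rewinds 2076-04-29 to 2076-04-01.
`weekday 2` advances to the next Tuesday; 2076-04-01 is a Wednesday, so it moves forward to 2076-04-07.
Advancing 14 more days within April lands on 2076-04-21.

2076-04-21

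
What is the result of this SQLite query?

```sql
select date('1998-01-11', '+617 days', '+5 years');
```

2004-09-20

Applying '+617 days' to 1998-01-11: counting 617 days forward gives 1999-09-20.
Adding +5 years to 1999-09-20 gives 2004-09-20.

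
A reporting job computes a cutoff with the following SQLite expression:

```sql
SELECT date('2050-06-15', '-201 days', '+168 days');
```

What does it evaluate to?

2050-05-13

Applying '-201 days' to 2050-06-15: counting 201 days back gives 2049-11-26.
Applying '+168 days' to 2049-11-26: counting 168 days forward gives 2050-05-13.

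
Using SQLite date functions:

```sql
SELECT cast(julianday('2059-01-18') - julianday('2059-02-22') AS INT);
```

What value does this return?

13 days remain in January 2059 after the 18th (31 − 18).
Then 22 days into February 2059.
Total: 13 + 22 = 35.
The subtraction is earlier − later, so the result is −35 → -35.

-35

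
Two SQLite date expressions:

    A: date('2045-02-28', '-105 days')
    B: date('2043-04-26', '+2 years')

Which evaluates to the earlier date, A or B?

A

A = 2044-11-15.
B = 2045-04-26.
A is earlier.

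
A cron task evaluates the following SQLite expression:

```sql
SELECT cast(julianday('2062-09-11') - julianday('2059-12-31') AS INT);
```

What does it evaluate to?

985

0 days remain in December 2059 after the 31st (31 − 31).
Full months from January 2060 through August 2062 contribute their day counts.
Then 11 days into September 2062.
Total: 0 + 31 + 29 + 31 + 30 + 31 + 30 + 31 + 31 + 30 + 31 + 30 + 31 + 31 + 28 + 31 + 30 + 31 + 30 + 31 + 31 + 30 + 31 + 30 + 31 + 31 + 28 + 31 + 30 + 31 + 30 + 31 + 31 + 11 = 985.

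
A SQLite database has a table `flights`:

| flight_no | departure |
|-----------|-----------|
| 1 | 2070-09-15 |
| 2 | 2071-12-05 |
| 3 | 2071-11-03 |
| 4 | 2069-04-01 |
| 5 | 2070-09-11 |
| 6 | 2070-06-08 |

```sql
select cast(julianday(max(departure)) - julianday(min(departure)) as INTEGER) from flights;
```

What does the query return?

978

MIN = 2069-04-01, MAX = 2071-12-05.
29 days remain in April 2069 after the 1st (30 − 1).
Full months from May 2069 through November 2071 contribute their day counts.
Then 5 days into December 2071.
Total: 29 + 31 + 30 + 31 + 31 + 30 + 31 + 30 + 31 + 31 + 28 + 31 + 30 + 31 + 30 + 31 + 31 + 30 + 31 + 30 + 31 + 31 + 28 + 31 + 30 + 31 + 30 + 31 + 31 + 30 + 31 + 30 + 5 = 978.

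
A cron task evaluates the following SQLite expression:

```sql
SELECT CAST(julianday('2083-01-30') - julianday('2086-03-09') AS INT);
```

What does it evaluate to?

1 day remains in January 2083 after the 30th (31 − 30).
Full months from February 2083 through February 2086 contribute their day counts.
Then 9 days into March 2086.
Total: 1 + 28 + 31 + 30 + 31 + 30 + 31 + 31 + 30 + 31 + 30 + 31 + 31 + 29 + 31 + 30 + 31 + 30 + 31 + 31 + 30 + 31 + 30 + 31 + 31 + 28 + 31 + 30 + 31 + 30 + 31 + 31 + 30 + 31 + 30 + 31 + 31 + 28 + 9 = 1134.
The subtraction is earlier − later, so the result is −1134 → -1134.

-1134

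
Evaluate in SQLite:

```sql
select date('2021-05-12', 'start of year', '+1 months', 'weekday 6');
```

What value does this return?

`start of year` rewinds 2021-05-12 to 2021-01-01.
Adding +1 month to 2021-01-01 gives 2021-02-01.
`weekday 6` advances to the next Saturday; 2021-02-01 is a Monday, so it moves forward to 2021-02-06.

2021-02-06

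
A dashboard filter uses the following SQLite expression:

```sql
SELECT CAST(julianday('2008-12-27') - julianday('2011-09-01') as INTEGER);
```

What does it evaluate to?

4 days remain in December 2008 after the 27th (31 − 27).
Full months from January 2009 through August 2011 contribute their day counts.
Then 1 day into September 2011.
Total: 4 + 31 + 28 + 31 + 30 + 31 + 30 + 31 + 31 + 30 + 31 + 30 + 31 + 31 + 28 + 31 + 30 + 31 + 30 + 31 + 31 + 30 + 31 + 30 + 31 + 31 + 28 + 31 + 30 + 31 + 30 + 31 + 31 + 1 = 978.
The subtraction is earlier − later, so the result is −978 → -978.

-978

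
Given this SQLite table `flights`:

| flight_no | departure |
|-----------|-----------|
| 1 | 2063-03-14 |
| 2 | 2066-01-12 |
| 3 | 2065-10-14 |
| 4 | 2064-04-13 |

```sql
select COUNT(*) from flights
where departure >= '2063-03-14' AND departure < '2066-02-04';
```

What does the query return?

4

Rows in [2063-03-14, 2066-02-04): 2063-03-14, 2066-01-12, 2065-10-14, 2064-04-13 → 4 rows.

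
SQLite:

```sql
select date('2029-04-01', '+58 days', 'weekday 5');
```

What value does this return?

2029-06-01

Applying '+58 days' to 2029-04-01: counting 58 days forward gives 2029-05-29.
`weekday 5` advances to the next Friday; 2029-05-29 is a Tuesday, so it moves forward to 2029-06-01.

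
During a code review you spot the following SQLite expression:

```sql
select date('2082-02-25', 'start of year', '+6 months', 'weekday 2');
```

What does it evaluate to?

2082-07-07

`start of year` rewinds 2082-02-25 to 2082-01-01.
Adding +6 months to 2082-01-01 gives 2082-07-01.
`weekday 2` advances to the next Tuesday; 2082-07-01 is a Wednesday, so it moves forward to 2082-07-07.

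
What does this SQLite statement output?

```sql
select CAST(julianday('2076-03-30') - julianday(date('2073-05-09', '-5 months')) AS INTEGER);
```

1207

Adding -5 months to 2073-05-09 gives 2072-12-09.
22 days remain in December 2072 after the 9th (31 − 9).
Full months from January 2073 through February 2076 contribute their day counts.
Then 30 days into March 2076.
Total: 22 + 31 + 28 + 31 + 30 + 31 + 30 + 31 + 31 + 30 + 31 + 30 + 31 + 31 + 28 + 31 + 30 + 31 + 30 + 31 + 31 + 30 + 31 + 30 + 31 + 31 + 28 + 31 + 30 + 31 + 30 + 31 + 31 + 30 + 31 + 30 + 31 + 31 + 29 + 30 = 1207.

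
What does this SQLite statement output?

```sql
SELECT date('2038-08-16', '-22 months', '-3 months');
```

2036-07-16

Adding -22 months to 2038-08-16 gives 2036-10-16.
Adding -3 months to 2036-10-16 gives 2036-07-16.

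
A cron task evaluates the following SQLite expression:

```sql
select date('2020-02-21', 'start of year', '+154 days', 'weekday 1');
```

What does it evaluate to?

2020-06-08

`start of year` rewinds 2020-02-21 to 2020-01-01.
Applying '+154 days' to 2020-01-01: counting 154 days forward gives 2020-06-03.
`weekday 1` advances to the next Monday; 2020-06-03 is a Wednesday, so it moves forward to 2020-06-08.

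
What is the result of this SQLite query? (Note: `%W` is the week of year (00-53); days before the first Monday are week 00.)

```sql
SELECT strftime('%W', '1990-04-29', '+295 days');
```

First apply '+295 days': 1990-04-29 → 1991-02-18.
1991-02-18 is a Monday. SQLite's %W counts Mondays since the year started; the result is 07.

07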